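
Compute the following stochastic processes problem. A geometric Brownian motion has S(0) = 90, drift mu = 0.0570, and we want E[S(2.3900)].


E[S(t)] = S(0) * exp(mu * t)
= 90 * exp(0.0570 * 2.3900)
= 90 * 1.1459
= 103.1351

103.1351


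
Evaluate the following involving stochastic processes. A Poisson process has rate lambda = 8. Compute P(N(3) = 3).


P(N(t)=k) = (lambda*t)^k * exp(-lambda*t) / k!
lambda*t = 24
= 24^3 * exp(-24) / 3!
= 13824 * 3.7751e-11 / 6
= 8.6979e-08

8.6979e-08


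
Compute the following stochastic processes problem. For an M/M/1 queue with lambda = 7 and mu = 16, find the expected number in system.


rho = 7/16 = 0.4375
L = rho/(1-rho)
= 0.4375/0.5625
= 0.7778

0.7778


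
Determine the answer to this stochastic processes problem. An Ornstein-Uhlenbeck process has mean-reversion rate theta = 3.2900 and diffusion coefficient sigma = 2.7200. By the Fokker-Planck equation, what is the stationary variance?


Stationary variance = sigma^2 / (2*theta)
= 2.7200^2 / (2*3.2900)
= 7.3984 / 6.5800
= 1.1244

1.1244


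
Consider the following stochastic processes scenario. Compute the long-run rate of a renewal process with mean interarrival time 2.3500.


Long-run renewal rate = 1/E(X)
= 1/2.3500
= 0.4255

0.4255


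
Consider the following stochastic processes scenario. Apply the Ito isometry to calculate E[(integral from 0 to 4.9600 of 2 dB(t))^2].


By Ito isometry: E[(int f dB)^2] = int f^2 dt
= 2^2 * 4.9600
= 4 * 4.9600 = 19.8400

19.8400


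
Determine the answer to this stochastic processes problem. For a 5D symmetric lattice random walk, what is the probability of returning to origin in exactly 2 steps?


P(return in 2 steps) = P(reverse first step) = 1/(2d)
= 1/10
= 0.1000

0.1000


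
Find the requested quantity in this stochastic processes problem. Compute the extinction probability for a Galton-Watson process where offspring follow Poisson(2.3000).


Since mu = 2.3000 > 1, extinction prob q < 1.
Solve s = exp(mu*(s-1)) iteratively.
q = 0.1376

0.1376


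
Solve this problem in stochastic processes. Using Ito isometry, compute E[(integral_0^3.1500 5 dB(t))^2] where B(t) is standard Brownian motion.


By Ito isometry: E[(int f dB)^2] = int f^2 dt
= 5^2 * 3.1500
= 25 * 3.1500 = 78.7500

78.7500


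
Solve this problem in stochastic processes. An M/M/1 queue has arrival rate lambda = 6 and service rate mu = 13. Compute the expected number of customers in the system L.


rho = 6/13 = 0.4615
L = rho/(1-rho)
= 0.4615/0.5385
= 0.8571

0.8571


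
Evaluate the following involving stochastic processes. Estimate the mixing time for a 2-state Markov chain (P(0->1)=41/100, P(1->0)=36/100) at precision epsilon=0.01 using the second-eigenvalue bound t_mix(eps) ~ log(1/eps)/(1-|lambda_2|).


lambda_2 = |1 - p01 - p10| = |1 - 0.4100 - 0.3600| = 0.2300
t_mix ~ log(1/eps)/(1 - |lambda_2|)
= log(100)/(1 - 0.2300) = 4.6052/0.7700
= 5.9807

5.9807


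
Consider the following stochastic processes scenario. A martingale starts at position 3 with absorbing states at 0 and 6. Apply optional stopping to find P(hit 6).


By optional stopping theorem: E(M at tau) = M(0) = 3
P(hit 6)*6 + P(hit 0)*0 = 3
P(hit 6) = (3 - 0)/(6 - 0) = 1/2 = 0.5000

0.5000


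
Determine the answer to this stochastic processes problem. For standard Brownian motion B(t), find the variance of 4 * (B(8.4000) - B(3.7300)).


Var(alpha*(B(t)-B(s))) = alpha^2 * (t-s)
= 4^2 * (8.4000 - 3.7300)
= 16 * 4.6700
= 74.7200

74.7200


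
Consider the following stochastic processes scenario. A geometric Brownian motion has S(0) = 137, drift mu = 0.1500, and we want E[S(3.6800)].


E[S(t)] = S(0) * exp(mu * t)
= 137 * exp(0.1500 * 3.6800)
= 137 * 1.7367
= 237.9311

237.9311


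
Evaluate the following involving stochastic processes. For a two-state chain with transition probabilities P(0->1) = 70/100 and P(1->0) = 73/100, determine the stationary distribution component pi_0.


Stationary distribution: pi_0 = p10/(p01+p10), pi_1 = p01/(p01+p10)
p01 = 0.7000, p10 = 0.7300
pi_0 = 0.5105

0.5105


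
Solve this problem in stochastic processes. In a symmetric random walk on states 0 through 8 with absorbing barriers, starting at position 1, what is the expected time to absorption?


For symmetric RW on 0,...,N with absorbing barriers, E(i) = i*(N-i)
E(1) = 1 * 7 = 7

7


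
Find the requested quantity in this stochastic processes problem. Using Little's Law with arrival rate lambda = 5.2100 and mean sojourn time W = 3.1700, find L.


Little's Law: L = lambda * W
= 5.2100 * 3.1700
= 16.5157

16.5157


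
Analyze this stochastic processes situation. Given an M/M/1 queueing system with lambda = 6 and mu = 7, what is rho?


rho = lambda/mu
= 6/7
= 0.8571

0.8571


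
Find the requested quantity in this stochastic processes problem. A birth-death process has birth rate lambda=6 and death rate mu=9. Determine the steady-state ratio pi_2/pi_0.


For birth-death process, pi_n/pi_0 = (lambda/mu)^n
= (6/9)^2
= 0.4444

0.4444


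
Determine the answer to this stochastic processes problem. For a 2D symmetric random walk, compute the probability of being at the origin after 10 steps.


P = C(10,5)^2 / 4^10
= 252^2 / 1048576
= 63504 / 1048576
= 0.0606

0.0606


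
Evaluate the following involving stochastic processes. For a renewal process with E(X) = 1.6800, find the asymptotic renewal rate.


Long-run renewal rate = 1/E(X)
= 1/1.6800
= 0.5952

0.5952


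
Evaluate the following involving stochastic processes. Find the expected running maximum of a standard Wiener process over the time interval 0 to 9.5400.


E(max B(s)) = sqrt(2t/pi)
= sqrt(2*9.5400/pi)
= sqrt(6.0734)
= 2.4644

2.4644


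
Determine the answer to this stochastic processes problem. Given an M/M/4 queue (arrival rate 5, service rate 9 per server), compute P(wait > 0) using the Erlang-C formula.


a = lambda/mu = 0.5556
rho = a/c = 0.1389
Erlang-C formula applied:
C(c,a) = 0.0026

0.0026


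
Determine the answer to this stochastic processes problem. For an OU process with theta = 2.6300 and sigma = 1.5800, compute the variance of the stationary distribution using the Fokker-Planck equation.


Stationary variance = sigma^2 / (2*theta)
= 1.5800^2 / (2*2.6300)
= 2.4964 / 5.2600
= 0.4746

0.4746


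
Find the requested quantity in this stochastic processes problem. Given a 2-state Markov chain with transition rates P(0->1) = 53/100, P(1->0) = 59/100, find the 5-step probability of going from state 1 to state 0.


Computing P^5 by matrix multiplication.
P = [[0.4700, 0.5300], [0.5900, 0.4100]]
After raising P to the power 5:
P^5(1,0) = 0.5268

0.5268


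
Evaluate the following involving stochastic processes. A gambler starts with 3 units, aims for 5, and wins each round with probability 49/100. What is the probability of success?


Gambler's ruin formula:
r = q/p = 0.5100/0.4900 = 1.0408
P(win) = (1 - r^i)/(1 - r^N)
= (1 - 1.0408^3)/(1 - 1.0408^5)
= 0.5759

0.5759


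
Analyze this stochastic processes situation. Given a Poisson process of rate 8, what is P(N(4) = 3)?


P(N(t)=k) = (lambda*t)^k * exp(-lambda*t) / k!
lambda*t = 32
= 32^3 * exp(-32) / 3!
= 32768 * 1.2664e-14 / 6
= 6.9163e-11

6.9163e-11


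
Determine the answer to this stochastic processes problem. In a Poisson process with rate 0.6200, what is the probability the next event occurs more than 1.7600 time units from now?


P(X > t) = exp(-lambda * t)
= exp(-0.6200 * 1.7600)
= exp(-1.0912) = 0.3358

0.3358


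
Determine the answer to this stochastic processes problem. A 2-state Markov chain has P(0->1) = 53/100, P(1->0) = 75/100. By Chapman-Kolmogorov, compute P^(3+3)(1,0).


P^6 = P^3 * P^3
Computing via matrix multiplication of the transition matrix.
Entry (1,0) of P^6 = 0.5857

0.5857


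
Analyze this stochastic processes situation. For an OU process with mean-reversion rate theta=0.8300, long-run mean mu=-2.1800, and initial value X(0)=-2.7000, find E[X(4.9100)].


E[X(t)] = mu + (X(0) - mu)*exp(-theta*t)
= -2.1800 + (-2.7000 - -2.1800)*exp(-0.8300*4.9100)
= -2.1800 + -0.5200 * 0.0170
= -2.1888

-2.1888


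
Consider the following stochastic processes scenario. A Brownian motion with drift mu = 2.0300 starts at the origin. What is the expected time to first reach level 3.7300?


Expected first passage time = a/mu
= 3.7300/2.0300
= 1.8374

1.8374


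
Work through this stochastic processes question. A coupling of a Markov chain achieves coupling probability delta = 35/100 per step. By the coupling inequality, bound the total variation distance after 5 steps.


TV distance bound <= (1-delta)^n
= (1 - 0.3500)^5
= 0.6500^5
= 0.1160

0.1160


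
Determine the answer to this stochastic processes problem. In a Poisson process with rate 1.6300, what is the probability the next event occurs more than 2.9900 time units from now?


P(X > t) = exp(-lambda * t)
= exp(-1.6300 * 2.9900)
= exp(-4.8737) = 0.0076

0.0076


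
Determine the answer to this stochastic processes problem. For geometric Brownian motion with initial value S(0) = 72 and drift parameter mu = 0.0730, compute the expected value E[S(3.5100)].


E[S(t)] = S(0) * exp(mu * t)
= 72 * exp(0.0730 * 3.5100)
= 72 * 1.2920
= 93.0276

93.0276


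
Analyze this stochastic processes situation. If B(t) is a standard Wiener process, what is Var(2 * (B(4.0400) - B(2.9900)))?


Var(alpha*(B(t)-B(s))) = alpha^2 * (t-s)
= 2^2 * (4.0400 - 2.9900)
= 4 * 1.0500
= 4.2000

4.2000


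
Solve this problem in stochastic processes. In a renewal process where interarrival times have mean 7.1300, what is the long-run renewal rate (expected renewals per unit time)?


Long-run renewal rate = 1/E(X)
= 1/7.1300
= 0.1403

0.1403


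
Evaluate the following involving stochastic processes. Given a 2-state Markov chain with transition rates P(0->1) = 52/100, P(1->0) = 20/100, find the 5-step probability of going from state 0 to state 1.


Computing P^5 by matrix multiplication.
P = [[0.4800, 0.5200], [0.2000, 0.8000]]
After raising P to the power 5:
P^5(0,1) = 0.7210

0.7210


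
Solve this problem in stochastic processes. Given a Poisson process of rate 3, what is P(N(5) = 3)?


P(N(t)=k) = (lambda*t)^k * exp(-lambda*t) / k!
lambda*t = 15
= 15^3 * exp(-15) / 3!
= 3375 * 3.0590e-07 / 6
= 1.7207e-04

1.7207e-04


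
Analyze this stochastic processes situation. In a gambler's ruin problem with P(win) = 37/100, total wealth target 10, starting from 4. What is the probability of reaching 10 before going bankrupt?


Gambler's ruin formula:
r = q/p = 0.6300/0.3700 = 1.7027
P(win) = (1 - r^i)/(1 - r^N)
= (1 - 1.7027^4)/(1 - 1.7027^10)
= 0.0363

0.0363


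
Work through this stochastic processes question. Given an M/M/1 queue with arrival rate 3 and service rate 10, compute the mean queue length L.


rho = 3/10 = 0.3000
L = rho/(1-rho)
= 0.3000/0.7000
= 0.4286

0.4286


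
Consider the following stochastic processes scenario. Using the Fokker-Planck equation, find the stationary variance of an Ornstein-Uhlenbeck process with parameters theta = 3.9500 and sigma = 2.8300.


Stationary variance = sigma^2 / (2*theta)
= 2.8300^2 / (2*3.9500)
= 8.0089 / 7.9000
= 1.0138

1.0138


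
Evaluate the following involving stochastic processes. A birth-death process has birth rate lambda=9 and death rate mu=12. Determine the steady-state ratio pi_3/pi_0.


For birth-death process, pi_n/pi_0 = (lambda/mu)^n
= (9/12)^3
= 0.4219

0.4219


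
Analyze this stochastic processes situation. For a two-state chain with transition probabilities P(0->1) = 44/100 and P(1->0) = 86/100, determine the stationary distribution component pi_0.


Stationary distribution: pi_0 = p10/(p01+p10), pi_1 = p01/(p01+p10)
p01 = 0.4400, p10 = 0.8600
pi_0 = 0.6615

0.6615


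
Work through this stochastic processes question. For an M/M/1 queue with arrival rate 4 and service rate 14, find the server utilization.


rho = lambda/mu
= 4/14
= 0.2857

0.2857


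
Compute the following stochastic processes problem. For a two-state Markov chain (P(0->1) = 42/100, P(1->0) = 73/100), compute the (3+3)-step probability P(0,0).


P^6 = P^3 * P^3
Computing via matrix multiplication of the transition matrix.
Entry (0,0) of P^6 = 0.6348

0.6348


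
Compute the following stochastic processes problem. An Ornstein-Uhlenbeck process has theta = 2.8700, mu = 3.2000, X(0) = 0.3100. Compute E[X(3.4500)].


E[X(t)] = mu + (X(0) - mu)*exp(-theta*t)
= 3.2000 + (0.3100 - 3.2000)*exp(-2.8700*3.4500)
= 3.2000 + -2.8900 * 5.0099e-05
= 3.1999

3.1999


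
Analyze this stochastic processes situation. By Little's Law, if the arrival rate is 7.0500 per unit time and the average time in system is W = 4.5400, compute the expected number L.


Little's Law: L = lambda * W
= 7.0500 * 4.5400
= 32.0070

32.0070


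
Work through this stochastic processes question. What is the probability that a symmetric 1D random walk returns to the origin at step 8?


P(S(8) = 0) = C(8,4) / 4^4
= 70 / 256
= 0.2734

0.2734


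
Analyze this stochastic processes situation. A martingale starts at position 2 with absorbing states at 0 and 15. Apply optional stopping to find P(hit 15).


By optional stopping theorem: E(M at tau) = M(0) = 2
P(hit 15)*15 + P(hit 0)*0 = 2
P(hit 15) = (2 - 0)/(15 - 0) = 2/15 = 0.1333

0.1333


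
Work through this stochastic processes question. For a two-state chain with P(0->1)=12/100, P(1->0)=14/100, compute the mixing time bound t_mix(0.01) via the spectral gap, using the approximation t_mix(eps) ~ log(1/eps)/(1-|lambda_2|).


lambda_2 = |1 - p01 - p10| = |1 - 0.1200 - 0.1400| = 0.7400
t_mix ~ log(1/eps)/(1 - |lambda_2|)
= log(100)/(1 - 0.7400) = 4.6052/0.2600
= 17.7122

17.7122


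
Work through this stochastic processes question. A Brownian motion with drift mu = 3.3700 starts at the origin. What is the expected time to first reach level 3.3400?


Expected first passage time = a/mu
= 3.3400/3.3700
= 0.9911

0.9911


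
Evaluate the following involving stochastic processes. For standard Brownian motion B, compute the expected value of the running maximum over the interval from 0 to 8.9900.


E(max B(s)) = sqrt(2t/pi)
= sqrt(2*8.9900/pi)
= sqrt(5.7232)
= 2.3923

2.3923


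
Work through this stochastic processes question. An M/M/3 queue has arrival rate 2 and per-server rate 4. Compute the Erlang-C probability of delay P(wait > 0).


a = lambda/mu = 0.5000
rho = a/c = 0.1667
Erlang-C formula applied:
C(c,a) = 0.0152

0.0152


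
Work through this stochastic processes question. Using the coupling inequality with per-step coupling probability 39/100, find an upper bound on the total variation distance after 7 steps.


TV distance bound <= (1-delta)^n
= (1 - 0.3900)^7
= 0.6100^7
= 0.0314

0.0314


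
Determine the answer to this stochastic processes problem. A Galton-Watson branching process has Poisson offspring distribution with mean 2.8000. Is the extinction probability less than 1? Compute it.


Since mu = 2.8000 > 1, extinction prob q < 1.
Solve s = exp(mu*(s-1)) iteratively.
q = 0.0750

0.0750


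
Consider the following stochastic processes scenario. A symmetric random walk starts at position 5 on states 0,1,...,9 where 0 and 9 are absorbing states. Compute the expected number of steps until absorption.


For symmetric RW on 0,...,N with absorbing barriers, E(i) = i*(N-i)
E(5) = 5 * 4 = 20

20


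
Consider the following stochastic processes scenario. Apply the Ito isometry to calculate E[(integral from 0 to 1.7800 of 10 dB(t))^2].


By Ito isometry: E[(int f dB)^2] = int f^2 dt
= 10^2 * 1.7800
= 100 * 1.7800 = 178.0000

178.0000


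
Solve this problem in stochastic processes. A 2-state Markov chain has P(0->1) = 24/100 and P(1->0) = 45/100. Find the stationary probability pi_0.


Stationary distribution: pi_0 = p10/(p01+p10), pi_1 = p01/(p01+p10)
p01 = 0.2400, p10 = 0.4500
pi_0 = 0.6522

0.6522


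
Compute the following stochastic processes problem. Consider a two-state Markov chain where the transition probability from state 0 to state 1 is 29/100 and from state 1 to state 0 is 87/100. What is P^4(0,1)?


Computing P^4 by matrix multiplication.
P = [[0.7100, 0.2900], [0.8700, 0.1300]]
After raising P to the power 4:
P^4(0,1) = 0.2498

0.2498


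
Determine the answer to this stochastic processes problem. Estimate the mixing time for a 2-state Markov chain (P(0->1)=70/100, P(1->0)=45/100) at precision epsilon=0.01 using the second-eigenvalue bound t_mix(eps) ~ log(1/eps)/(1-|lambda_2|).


lambda_2 = |1 - p01 - p10| = |1 - 0.7000 - 0.4500| = 0.1500
t_mix ~ log(1/eps)/(1 - |lambda_2|)
= log(100)/(1 - 0.1500) = 4.6052/0.8500
= 5.4178

5.4178


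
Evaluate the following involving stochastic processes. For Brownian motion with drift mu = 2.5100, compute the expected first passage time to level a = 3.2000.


Expected first passage time = a/mu
= 3.2000/2.5100
= 1.2749

1.2749


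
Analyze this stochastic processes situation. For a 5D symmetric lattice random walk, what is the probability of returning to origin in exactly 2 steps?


P(return in 2 steps) = P(reverse first step) = 1/(2d)
= 1/10
= 0.1000

0.1000


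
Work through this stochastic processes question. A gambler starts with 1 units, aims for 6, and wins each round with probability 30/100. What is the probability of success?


Gambler's ruin formula:
r = q/p = 0.7000/0.3000 = 2.3333
P(win) = (1 - r^i)/(1 - r^N)
= (1 - 2.3333^1)/(1 - 2.3333^6)
= 0.0083

0.0083


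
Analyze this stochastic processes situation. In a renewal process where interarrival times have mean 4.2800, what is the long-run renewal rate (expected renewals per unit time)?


Long-run renewal rate = 1/E(X)
= 1/4.2800
= 0.2336

0.2336


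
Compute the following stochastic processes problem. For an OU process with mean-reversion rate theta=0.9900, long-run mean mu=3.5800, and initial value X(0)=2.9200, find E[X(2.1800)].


E[X(t)] = mu + (X(0) - mu)*exp(-theta*t)
= 3.5800 + (2.9200 - 3.5800)*exp(-0.9900*2.1800)
= 3.5800 + -0.6600 * 0.1155
= 3.5037

3.5037


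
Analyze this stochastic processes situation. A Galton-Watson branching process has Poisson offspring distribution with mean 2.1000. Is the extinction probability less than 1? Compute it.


Since mu = 2.1000 > 1, extinction prob q < 1.
Solve s = exp(mu*(s-1)) iteratively.
q = 0.1779

0.1779


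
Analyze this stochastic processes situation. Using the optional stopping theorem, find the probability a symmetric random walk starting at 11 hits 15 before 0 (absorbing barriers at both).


By optional stopping theorem: E(M at tau) = M(0) = 11
P(hit 15)*15 + P(hit 0)*0 = 11
P(hit 15) = (11 - 0)/(15 - 0) = 11/15 = 0.7333

0.7333


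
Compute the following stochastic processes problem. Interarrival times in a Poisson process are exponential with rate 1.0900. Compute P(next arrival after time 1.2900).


P(X > t) = exp(-lambda * t)
= exp(-1.0900 * 1.2900)
= exp(-1.4061) = 0.2451

0.2451


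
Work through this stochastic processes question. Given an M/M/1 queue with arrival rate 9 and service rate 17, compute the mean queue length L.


rho = 9/17 = 0.5294
L = rho/(1-rho)
= 0.5294/0.4706
= 1.1250

1.1250


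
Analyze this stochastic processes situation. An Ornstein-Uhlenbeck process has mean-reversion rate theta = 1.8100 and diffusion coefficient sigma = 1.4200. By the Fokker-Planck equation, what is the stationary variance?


Stationary variance = sigma^2 / (2*theta)
= 1.4200^2 / (2*1.8100)
= 2.0164 / 3.6200
= 0.5570

0.5570


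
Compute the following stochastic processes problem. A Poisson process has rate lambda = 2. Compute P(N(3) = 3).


P(N(t)=k) = (lambda*t)^k * exp(-lambda*t) / k!
lambda*t = 6
= 6^3 * exp(-6) / 3!
= 216 * 0.0025 / 6
= 0.0892

0.0892


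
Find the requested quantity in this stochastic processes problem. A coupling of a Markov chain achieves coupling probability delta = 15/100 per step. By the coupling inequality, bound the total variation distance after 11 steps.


TV distance bound <= (1-delta)^n
= (1 - 0.1500)^11
= 0.8500^11
= 0.1673

0.1673


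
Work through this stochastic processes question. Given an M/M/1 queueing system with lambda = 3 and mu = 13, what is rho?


rho = lambda/mu
= 3/13
= 0.2308

0.2308


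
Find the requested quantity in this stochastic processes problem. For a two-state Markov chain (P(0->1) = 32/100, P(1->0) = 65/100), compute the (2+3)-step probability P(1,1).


P^5 = P^2 * P^3
Computing via matrix multiplication of the transition matrix.
Entry (1,1) of P^5 = 0.3299

0.3299


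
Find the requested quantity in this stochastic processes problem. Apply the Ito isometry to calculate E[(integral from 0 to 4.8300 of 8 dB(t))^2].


By Ito isometry: E[(int f dB)^2] = int f^2 dt
= 8^2 * 4.8300
= 64 * 4.8300 = 309.1200

309.1200


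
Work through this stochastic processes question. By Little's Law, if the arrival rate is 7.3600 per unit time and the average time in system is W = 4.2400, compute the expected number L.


Little's Law: L = lambda * W
= 7.3600 * 4.2400
= 31.2064

31.2064


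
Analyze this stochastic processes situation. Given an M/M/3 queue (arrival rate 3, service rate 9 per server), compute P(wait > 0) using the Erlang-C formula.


a = lambda/mu = 0.3333
rho = a/c = 0.1111
Erlang-C formula applied:
C(c,a) = 0.0050

0.0050


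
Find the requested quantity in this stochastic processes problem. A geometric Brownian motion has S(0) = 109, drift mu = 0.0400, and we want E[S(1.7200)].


E[S(t)] = S(0) * exp(mu * t)
= 109 * exp(0.0400 * 1.7200)
= 109 * 1.0712
= 116.7632

116.7632


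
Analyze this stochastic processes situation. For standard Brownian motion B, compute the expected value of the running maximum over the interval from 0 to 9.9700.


E(max B(s)) = sqrt(2t/pi)
= sqrt(2*9.9700/pi)
= sqrt(6.3471)
= 2.5193

2.5193


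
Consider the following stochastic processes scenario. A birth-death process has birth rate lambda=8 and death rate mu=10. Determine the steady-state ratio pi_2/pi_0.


For birth-death process, pi_n/pi_0 = (lambda/mu)^n
= (8/10)^2
= 0.6400

0.6400


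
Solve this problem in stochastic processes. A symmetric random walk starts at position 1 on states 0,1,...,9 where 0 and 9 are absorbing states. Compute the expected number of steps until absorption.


For symmetric RW on 0,...,N with absorbing barriers, E(i) = i*(N-i)
E(1) = 1 * 8 = 8

8


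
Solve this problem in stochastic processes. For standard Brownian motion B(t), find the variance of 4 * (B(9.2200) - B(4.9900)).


Var(alpha*(B(t)-B(s))) = alpha^2 * (t-s)
= 4^2 * (9.2200 - 4.9900)
= 16 * 4.2300
= 67.6800

67.6800


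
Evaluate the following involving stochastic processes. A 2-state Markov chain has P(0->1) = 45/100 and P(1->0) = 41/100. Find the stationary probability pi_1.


Stationary distribution: pi_0 = p10/(p01+p10), pi_1 = p01/(p01+p10)
p01 = 0.4500, p10 = 0.4100
pi_1 = 0.5233

0.5233


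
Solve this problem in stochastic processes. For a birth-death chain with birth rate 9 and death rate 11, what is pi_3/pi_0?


For birth-death process, pi_n/pi_0 = (lambda/mu)^n
= (9/11)^3
= 0.5477

0.5477


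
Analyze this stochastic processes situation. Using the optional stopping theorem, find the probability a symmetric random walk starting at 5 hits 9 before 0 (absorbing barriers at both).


By optional stopping theorem: E(M at tau) = M(0) = 5
P(hit 9)*9 + P(hit 0)*0 = 5
P(hit 9) = (5 - 0)/(9 - 0) = 5/9 = 0.5556

0.5556


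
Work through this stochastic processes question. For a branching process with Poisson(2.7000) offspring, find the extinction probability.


Since mu = 2.7000 > 1, extinction prob q < 1.
Solve s = exp(mu*(s-1)) iteratively.
q = 0.0844

0.0844


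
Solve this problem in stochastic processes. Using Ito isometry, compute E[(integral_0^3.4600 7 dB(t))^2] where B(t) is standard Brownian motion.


By Ito isometry: E[(int f dB)^2] = int f^2 dt
= 7^2 * 3.4600
= 49 * 3.4600 = 169.5400

169.5400


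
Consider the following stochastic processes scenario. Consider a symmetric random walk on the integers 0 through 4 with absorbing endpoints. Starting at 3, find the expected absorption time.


For symmetric RW on 0,...,N with absorbing barriers, E(i) = i*(N-i)
E(3) = 3 * 1 = 3

3


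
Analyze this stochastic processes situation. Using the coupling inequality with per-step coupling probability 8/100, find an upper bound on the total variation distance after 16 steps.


TV distance bound <= (1-delta)^n
= (1 - 0.0800)^16
= 0.9200^16
= 0.2634

0.2634


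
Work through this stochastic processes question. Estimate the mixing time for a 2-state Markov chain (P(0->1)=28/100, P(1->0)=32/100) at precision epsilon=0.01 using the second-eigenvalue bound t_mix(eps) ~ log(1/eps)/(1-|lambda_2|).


lambda_2 = |1 - p01 - p10| = |1 - 0.2800 - 0.3200| = 0.4000
t_mix ~ log(1/eps)/(1 - |lambda_2|)
= log(100)/(1 - 0.4000) = 4.6052/0.6000
= 7.6753

7.6753


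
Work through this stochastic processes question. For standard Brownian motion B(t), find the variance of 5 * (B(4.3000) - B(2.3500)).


Var(alpha*(B(t)-B(s))) = alpha^2 * (t-s)
= 5^2 * (4.3000 - 2.3500)
= 25 * 1.9500
= 48.7500

48.7500


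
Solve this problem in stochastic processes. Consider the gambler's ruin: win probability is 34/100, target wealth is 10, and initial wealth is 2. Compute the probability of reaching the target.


Gambler's ruin formula:
r = q/p = 0.6600/0.3400 = 1.9412
P(win) = (1 - r^i)/(1 - r^N)
= (1 - 1.9412^2)/(1 - 1.9412^10)
= 0.0036

0.0036


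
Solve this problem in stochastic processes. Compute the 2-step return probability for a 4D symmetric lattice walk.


P(return in 2 steps) = P(reverse first step) = 1/(2d)
= 1/8
= 0.1250

0.1250


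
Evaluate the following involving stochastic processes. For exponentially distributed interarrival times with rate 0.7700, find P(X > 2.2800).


P(X > t) = exp(-lambda * t)
= exp(-0.7700 * 2.2800)
= exp(-1.7556) = 0.1728

0.1728


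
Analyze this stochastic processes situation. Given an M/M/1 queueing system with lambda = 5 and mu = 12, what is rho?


rho = lambda/mu
= 5/12
= 0.4167

0.4167


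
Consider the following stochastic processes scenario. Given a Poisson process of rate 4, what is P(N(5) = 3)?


P(N(t)=k) = (lambda*t)^k * exp(-lambda*t) / k!
lambda*t = 20
= 20^3 * exp(-20) / 3!
= 8000 * 2.0612e-09 / 6
= 2.7482e-06

2.7482e-06


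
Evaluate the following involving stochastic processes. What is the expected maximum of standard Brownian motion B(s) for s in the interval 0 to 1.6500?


E(max B(s)) = sqrt(2t/pi)
= sqrt(2*1.6500/pi)
= sqrt(1.0504)
= 1.0249

1.0249


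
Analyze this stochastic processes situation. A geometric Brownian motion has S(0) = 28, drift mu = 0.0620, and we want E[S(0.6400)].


E[S(t)] = S(0) * exp(mu * t)
= 28 * exp(0.0620 * 0.6400)
= 28 * 1.0405
= 29.1334

29.1334


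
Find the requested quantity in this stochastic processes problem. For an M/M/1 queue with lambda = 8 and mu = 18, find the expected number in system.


rho = 8/18 = 0.4444
L = rho/(1-rho)
= 0.4444/0.5556
= 0.8000

0.8000


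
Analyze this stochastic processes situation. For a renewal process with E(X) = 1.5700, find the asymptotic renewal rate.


Long-run renewal rate = 1/E(X)
= 1/1.5700
= 0.6369

0.6369


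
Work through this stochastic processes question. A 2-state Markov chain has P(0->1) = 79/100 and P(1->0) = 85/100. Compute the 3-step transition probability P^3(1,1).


Computing P^3 by matrix multiplication.
P = [[0.2100, 0.7900], [0.8500, 0.1500]]
After raising P to the power 3:
P^3(1,1) = 0.3458

0.3458


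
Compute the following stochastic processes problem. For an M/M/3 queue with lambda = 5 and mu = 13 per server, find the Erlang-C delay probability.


a = lambda/mu = 0.3846
rho = a/c = 0.1282
Erlang-C formula applied:
C(c,a) = 0.0074

0.0074


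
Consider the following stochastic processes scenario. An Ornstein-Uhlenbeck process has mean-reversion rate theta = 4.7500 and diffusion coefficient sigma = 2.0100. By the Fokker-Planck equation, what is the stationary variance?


Stationary variance = sigma^2 / (2*theta)
= 2.0100^2 / (2*4.7500)
= 4.0401 / 9.5000
= 0.4253

0.4253


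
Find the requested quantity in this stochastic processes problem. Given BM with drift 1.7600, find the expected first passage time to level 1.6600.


Expected first passage time = a/mu
= 1.6600/1.7600
= 0.9432

0.9432


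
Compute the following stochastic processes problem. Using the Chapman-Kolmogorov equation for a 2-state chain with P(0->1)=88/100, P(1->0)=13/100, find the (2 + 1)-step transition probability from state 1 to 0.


P^3 = P^2 * P^1
Computing via matrix multiplication of the transition matrix.
Entry (1,0) of P^3 = 0.1287

0.1287


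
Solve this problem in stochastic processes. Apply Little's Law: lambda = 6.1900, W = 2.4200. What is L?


Little's Law: L = lambda * W
= 6.1900 * 2.4200
= 14.9798

14.9798


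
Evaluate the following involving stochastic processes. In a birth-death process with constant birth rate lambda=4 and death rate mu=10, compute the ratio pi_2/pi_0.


For birth-death process, pi_n/pi_0 = (lambda/mu)^n
= (4/10)^2
= 0.1600

0.1600


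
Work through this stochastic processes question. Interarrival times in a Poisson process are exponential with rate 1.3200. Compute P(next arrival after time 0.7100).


P(X > t) = exp(-lambda * t)
= exp(-1.3200 * 0.7100)
= exp(-0.9372) = 0.3917

0.3917


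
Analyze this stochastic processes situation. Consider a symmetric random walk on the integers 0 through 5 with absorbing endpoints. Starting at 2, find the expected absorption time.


For symmetric RW on 0,...,N with absorbing barriers, E(i) = i*(N-i)
E(2) = 2 * 3 = 6

6


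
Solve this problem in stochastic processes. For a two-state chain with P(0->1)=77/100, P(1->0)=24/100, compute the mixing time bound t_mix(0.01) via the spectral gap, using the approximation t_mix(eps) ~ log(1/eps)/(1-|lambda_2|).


lambda_2 = |1 - p01 - p10| = |1 - 0.7700 - 0.2400| = 0.0100
t_mix ~ log(1/eps)/(1 - |lambda_2|)
= log(100)/(1 - 0.0100) = 4.6052/0.9900
= 4.6517

4.6517


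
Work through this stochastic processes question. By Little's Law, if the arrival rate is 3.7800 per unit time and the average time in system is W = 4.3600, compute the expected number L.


Little's Law: L = lambda * W
= 3.7800 * 4.3600
= 16.4808

16.4808


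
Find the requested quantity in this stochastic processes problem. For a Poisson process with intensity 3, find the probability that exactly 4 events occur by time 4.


P(N(t)=k) = (lambda*t)^k * exp(-lambda*t) / k!
lambda*t = 12
= 12^4 * exp(-12) / 4!
= 20736 * 6.1442e-06 / 24
= 0.0053

0.0053


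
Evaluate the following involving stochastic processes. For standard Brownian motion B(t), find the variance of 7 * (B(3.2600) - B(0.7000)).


Var(alpha*(B(t)-B(s))) = alpha^2 * (t-s)
= 7^2 * (3.2600 - 0.7000)
= 49 * 2.5600
= 125.4400

125.4400


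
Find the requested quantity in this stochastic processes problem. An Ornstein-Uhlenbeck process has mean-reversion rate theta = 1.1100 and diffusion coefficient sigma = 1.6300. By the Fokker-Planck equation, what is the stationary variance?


Stationary variance = sigma^2 / (2*theta)
= 1.6300^2 / (2*1.1100)
= 2.6569 / 2.2200
= 1.1968

1.1968


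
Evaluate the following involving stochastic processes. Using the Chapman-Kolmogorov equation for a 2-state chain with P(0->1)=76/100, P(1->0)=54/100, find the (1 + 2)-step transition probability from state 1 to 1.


P^3 = P^1 * P^2
Computing via matrix multiplication of the transition matrix.
Entry (1,1) of P^3 = 0.5734

0.5734


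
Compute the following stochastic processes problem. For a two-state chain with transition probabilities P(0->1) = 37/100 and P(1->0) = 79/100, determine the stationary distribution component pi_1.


Stationary distribution: pi_0 = p10/(p01+p10), pi_1 = p01/(p01+p10)
p01 = 0.3700, p10 = 0.7900
pi_1 = 0.3190

0.3190


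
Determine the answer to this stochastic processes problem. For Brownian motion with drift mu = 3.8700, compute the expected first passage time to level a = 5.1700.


Expected first passage time = a/mu
= 5.1700/3.8700
= 1.3359

1.3359


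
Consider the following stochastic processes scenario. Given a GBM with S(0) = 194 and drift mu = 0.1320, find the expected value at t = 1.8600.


E[S(t)] = S(0) * exp(mu * t)
= 194 * exp(0.1320 * 1.8600)
= 194 * 1.2783
= 247.9875

247.9875


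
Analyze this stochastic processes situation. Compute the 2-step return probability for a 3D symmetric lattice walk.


P(return in 2 steps) = P(reverse first step) = 1/(2d)
= 1/6
= 0.1667

0.1667


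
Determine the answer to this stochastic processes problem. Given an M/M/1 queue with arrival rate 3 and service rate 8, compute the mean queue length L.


rho = 3/8 = 0.3750
L = rho/(1-rho)
= 0.3750/0.6250
= 0.6000

0.6000


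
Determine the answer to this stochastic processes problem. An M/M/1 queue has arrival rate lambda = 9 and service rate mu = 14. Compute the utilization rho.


rho = lambda/mu
= 9/14
= 0.6429

0.6429


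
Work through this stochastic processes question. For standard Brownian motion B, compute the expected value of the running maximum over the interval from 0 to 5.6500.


E(max B(s)) = sqrt(2t/pi)
= sqrt(2*5.6500/pi)
= sqrt(3.5969)
= 1.8965

1.8965


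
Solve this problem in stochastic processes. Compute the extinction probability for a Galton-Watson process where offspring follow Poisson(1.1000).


Since mu = 1.1000 > 1, extinction prob q < 1.
Solve s = exp(mu*(s-1)) iteratively.
q = 0.8239

0.8239


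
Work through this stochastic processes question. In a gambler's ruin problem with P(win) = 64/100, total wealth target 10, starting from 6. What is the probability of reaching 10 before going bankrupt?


Gambler's ruin formula:
r = q/p = 0.3600/0.6400 = 0.5625
P(win) = (1 - r^i)/(1 - r^N)
= (1 - 0.5625^6)/(1 - 0.5625^10)
= 0.9714

0.9714


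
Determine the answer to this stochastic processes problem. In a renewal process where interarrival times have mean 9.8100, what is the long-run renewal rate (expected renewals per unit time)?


Long-run renewal rate = 1/E(X)
= 1/9.8100
= 0.1019

0.1019


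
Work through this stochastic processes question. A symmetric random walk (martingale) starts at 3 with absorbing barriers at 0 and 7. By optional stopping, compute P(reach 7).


By optional stopping theorem: E(M at tau) = M(0) = 3
P(hit 7)*7 + P(hit 0)*0 = 3
P(hit 7) = (3 - 0)/(7 - 0) = 3/7 = 0.4286

0.4286


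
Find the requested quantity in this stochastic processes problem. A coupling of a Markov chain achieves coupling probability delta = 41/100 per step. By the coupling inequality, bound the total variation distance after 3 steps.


TV distance bound <= (1-delta)^n
= (1 - 0.4100)^3
= 0.5900^3
= 0.2054

0.2054


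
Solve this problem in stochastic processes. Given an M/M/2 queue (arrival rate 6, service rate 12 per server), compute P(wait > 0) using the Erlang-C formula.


a = lambda/mu = 0.5000
rho = a/c = 0.2500
Erlang-C formula applied:
C(c,a) = 0.1000

0.1000


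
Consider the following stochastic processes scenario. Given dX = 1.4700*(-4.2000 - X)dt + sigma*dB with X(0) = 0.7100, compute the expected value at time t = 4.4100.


E[X(t)] = mu + (X(0) - mu)*exp(-theta*t)
= -4.2000 + (0.7100 - -4.2000)*exp(-1.4700*4.4100)
= -4.2000 + 4.9100 * 0.0015
= -4.1925

-4.1925


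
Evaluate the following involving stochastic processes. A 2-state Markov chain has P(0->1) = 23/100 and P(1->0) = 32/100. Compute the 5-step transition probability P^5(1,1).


Computing P^5 by matrix multiplication.
P = [[0.7700, 0.2300], [0.3200, 0.6800]]
After raising P to the power 5:
P^5(1,1) = 0.4289

0.4289


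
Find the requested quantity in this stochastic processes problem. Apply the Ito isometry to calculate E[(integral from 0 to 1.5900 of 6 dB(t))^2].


By Ito isometry: E[(int f dB)^2] = int f^2 dt
= 6^2 * 1.5900
= 36 * 1.5900 = 57.2400

57.2400


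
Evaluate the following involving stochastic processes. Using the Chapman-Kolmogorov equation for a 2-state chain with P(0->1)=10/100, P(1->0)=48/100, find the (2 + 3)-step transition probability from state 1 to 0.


P^5 = P^2 * P^3
Computing via matrix multiplication of the transition matrix.
Entry (1,0) of P^5 = 0.8168

0.8168


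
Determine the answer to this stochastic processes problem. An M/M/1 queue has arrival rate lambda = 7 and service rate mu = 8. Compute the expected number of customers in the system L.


rho = 7/8 = 0.8750
L = rho/(1-rho)
= 0.8750/0.1250
= 7.0000

7.0000


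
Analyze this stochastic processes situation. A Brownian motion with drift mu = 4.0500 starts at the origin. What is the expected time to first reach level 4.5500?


Expected first passage time = a/mu
= 4.5500/4.0500
= 1.1235

1.1235


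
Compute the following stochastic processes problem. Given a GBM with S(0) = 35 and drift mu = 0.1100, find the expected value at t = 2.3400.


E[S(t)] = S(0) * exp(mu * t)
= 35 * exp(0.1100 * 2.3400)
= 35 * 1.2936
= 45.2747

45.2747


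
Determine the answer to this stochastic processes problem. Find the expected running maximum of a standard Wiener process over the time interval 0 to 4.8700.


E(max B(s)) = sqrt(2t/pi)
= sqrt(2*4.8700/pi)
= sqrt(3.1003)
= 1.7608

1.7608


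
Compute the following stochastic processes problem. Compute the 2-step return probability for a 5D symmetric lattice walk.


P(return in 2 steps) = P(reverse first step) = 1/(2d)
= 1/10
= 0.1000

0.1000


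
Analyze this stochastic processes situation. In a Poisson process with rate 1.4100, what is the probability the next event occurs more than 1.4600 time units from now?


P(X > t) = exp(-lambda * t)
= exp(-1.4100 * 1.4600)
= exp(-2.0586) = 0.1276

0.1276


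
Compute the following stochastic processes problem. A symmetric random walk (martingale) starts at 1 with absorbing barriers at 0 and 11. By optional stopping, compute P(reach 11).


By optional stopping theorem: E(M at tau) = M(0) = 1
P(hit 11)*11 + P(hit 0)*0 = 1
P(hit 11) = (1 - 0)/(11 - 0) = 1/11 = 0.0909

0.0909


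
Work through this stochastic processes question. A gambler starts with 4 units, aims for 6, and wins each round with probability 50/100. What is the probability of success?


p = 1/2: P(win) = i/N = 4/6
= 0.6667

0.6667


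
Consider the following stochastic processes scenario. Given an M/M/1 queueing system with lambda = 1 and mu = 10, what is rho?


rho = lambda/mu
= 1/10
= 0.1000

0.1000


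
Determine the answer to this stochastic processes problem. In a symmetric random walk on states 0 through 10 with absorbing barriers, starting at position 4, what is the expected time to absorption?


For symmetric RW on 0,...,N with absorbing barriers, E(i) = i*(N-i)
E(4) = 4 * 6 = 24

24


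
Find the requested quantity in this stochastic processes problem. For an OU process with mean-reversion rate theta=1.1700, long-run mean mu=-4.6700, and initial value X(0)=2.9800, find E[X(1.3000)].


E[X(t)] = mu + (X(0) - mu)*exp(-theta*t)
= -4.6700 + (2.9800 - -4.6700)*exp(-1.1700*1.3000)
= -4.6700 + 7.6500 * 0.2185
= -2.9985

-2.9985


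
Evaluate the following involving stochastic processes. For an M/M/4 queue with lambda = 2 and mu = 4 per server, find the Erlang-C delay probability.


a = lambda/mu = 0.5000
rho = a/c = 0.1250
Erlang-C formula applied:
C(c,a) = 0.0018

0.0018


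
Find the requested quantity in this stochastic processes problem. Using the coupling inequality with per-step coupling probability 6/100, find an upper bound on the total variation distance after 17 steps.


TV distance bound <= (1-delta)^n
= (1 - 0.0600)^17
= 0.9400^17
= 0.3493

0.3493
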